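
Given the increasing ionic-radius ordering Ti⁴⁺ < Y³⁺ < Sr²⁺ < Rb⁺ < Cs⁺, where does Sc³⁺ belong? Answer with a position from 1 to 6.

2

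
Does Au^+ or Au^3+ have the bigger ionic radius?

Au^+

These are all Au ions. Removing more electrons (higher positive charge) pulls the remaining electrons in closer, so Au^3+ is smallest and Au^+ is largest.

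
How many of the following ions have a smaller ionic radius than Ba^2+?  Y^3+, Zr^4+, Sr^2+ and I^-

3

Electron counts and nuclear charges: Zr^4+ (Z=40, 36 e⁻), Y^3+ (Z=39, 36 e⁻), Sr^2+ (Z=38, 36 e⁻), Ba^2+ (Z=56, 54 e⁻), I^- (Z=53, 54 e⁻). Zr^4+ < Y^3+ (isoelectronic, higher Z=40 is smaller); Y^3+ < Sr^2+ (both 36 e⁻, Z=39>38); Sr^2+ < Ba^2+ (same group, period 5 vs 6); Ba^2+ < I^- (both 54 e⁻, Z=56>53).
Placing each against Ba^2+: smaller — Zr^4+, Y^3+, Sr^2+; larger — I^-. Count: 3.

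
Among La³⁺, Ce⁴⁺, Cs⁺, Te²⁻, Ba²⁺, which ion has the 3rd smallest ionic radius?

Ba²⁺

These species are isoelectronic with 54 electrons. The only difference is the number of protons: Ce⁴⁺ (Z=58), La³⁺ (Z=57), Ba²⁺ (Z=56), Cs⁺ (Z=55), Te²⁻ (Z=52). The strongest nuclear pull (Ce⁴⁺) gives the smallest ion.
That gives Ce⁴⁺ < La³⁺ < Ba²⁺ < Cs⁺ < Te²⁻. From the smallest end, number 3 is Ba²⁺.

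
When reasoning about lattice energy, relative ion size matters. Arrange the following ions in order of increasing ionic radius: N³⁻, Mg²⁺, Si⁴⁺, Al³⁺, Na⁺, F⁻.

Si⁴⁺ < Al³⁺ < Mg²⁺ < Na⁺ < F⁻ < N³⁻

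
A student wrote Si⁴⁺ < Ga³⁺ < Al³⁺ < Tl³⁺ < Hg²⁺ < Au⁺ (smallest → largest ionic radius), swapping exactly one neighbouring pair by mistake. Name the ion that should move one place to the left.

Al³⁺

Check each adjacent pair. Ga³⁺ and Al³⁺ are reversed: same group and charge — period 3 sits above period 4, so Al³⁺ is smaller. No other neighbouring pair contradicts the periodic trends, so Al³⁺ is the ion listed too late.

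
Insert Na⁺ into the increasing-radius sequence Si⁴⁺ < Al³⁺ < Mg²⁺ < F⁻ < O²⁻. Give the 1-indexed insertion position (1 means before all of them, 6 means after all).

These species are isoelectronic with 10 electrons. The only difference is the number of protons: Si⁴⁺ (Z=14), Al³⁺ (Z=13), Mg²⁺ (Z=12), Na⁺ (Z=11), F⁻ (Z=9), O²⁻ (Z=8). The strongest nuclear pull (Si⁴⁺) gives the smallest ion.
Putting Na⁺ in gives Si⁴⁺ < Al³⁺ < Mg²⁺ < Na⁺ < F⁻ < O²⁻; it lands at slot 4.

4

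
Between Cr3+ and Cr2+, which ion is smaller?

Cr3+

These are all Cr ions. Removing more electrons (higher positive charge) pulls the remaining electrons in closer, so Cr3+ is smallest and Cr2+ is largest.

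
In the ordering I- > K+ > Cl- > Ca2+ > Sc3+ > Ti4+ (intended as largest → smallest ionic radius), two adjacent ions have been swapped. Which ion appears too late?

Cl-

Scanning neighbour by neighbour, only K+/Cl- violates a trend: both have 18 electrons but Z(K)=19 > Z(Cl)=17, so K+ should be the smaller of the two. That makes Cl- the one sitting a position late relative to where it belongs.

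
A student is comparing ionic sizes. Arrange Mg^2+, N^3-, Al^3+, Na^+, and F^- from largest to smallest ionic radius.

N^3- > F^- > Na^+ > Mg^2+ > Al^3+

Each ion has 10 electrons. The ranking follows nuclear charge in reverse — greater Z gives a smaller radius. Al^3+ (Z=13), Mg^2+ (Z=12), Na^+ (Z=11), F^- (Z=9), N^3- (Z=7).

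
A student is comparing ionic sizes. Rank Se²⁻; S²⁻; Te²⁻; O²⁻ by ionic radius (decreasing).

All are in the same group with charge -2. Radius grows down the group as n (the outermost shell) increases.

Te²⁻ > Se²⁻ > S²⁻ > O²⁻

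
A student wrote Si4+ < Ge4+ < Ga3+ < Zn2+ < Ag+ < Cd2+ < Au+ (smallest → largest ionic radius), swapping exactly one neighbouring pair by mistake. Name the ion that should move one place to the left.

Cd2+

The pair Ag+, Cd2+ is the wrong way round — Cd2+ and Ag+ share 46 electrons; the higher nuclear charge on Cd (Z=48) contracts it more, so Cd2+ < Ag+. All other adjacent pairs agree with periodic trends, so Cd2+ is the misplaced ion.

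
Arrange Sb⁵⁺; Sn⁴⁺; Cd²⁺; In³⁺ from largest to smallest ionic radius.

These species are isoelectronic with 46 electrons. The only difference is the number of protons: Sb⁵⁺ (Z=51), Sn⁴⁺ (Z=50), In³⁺ (Z=49), Cd²⁺ (Z=48). The strongest nuclear pull (Sb⁵⁺) gives the smallest ion.

Cd²⁺ > In³⁺ > Sn⁴⁺ > Sb⁵⁺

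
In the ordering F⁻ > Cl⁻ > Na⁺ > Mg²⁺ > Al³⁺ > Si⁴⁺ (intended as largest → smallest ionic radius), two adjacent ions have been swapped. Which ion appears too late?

Cl⁻

Compare adjacent ions: both in group 17 with the same charge; F⁻ (period 2) has the smaller radius — yet in this decreasing list F⁻ sits before Cl⁻. Nothing else is reversed, so Cl⁻ should move one place to the left.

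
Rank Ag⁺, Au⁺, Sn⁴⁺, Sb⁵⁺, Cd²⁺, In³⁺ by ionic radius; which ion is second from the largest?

Ag⁺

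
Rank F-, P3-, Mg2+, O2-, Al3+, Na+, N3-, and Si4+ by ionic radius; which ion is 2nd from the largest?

N3-

First list Z and electron count for each: Si4+ (Z=14, 10 e⁻), Al3+ (Z=13, 10 e⁻), Mg2+ (Z=12, 10 e⁻), Na+ (Z=11, 10 e⁻), F- (Z=9, 10 e⁻), O2- (Z=8, 10 e⁻), N3- (Z=7, 10 e⁻), P3- (Z=15, 18 e⁻). Si4+ < Al3+ (isoelectronic, higher Z=14 is smaller); Al3+ < Mg2+ (isoelectronic, higher Z=13 is smaller); Mg2+ < Na+ (both 10 e⁻, Z=12>11); Na+ < F- (both 10 e⁻, Z=11>9); F- < O2- (both 10 e⁻, Z=9>8); O2- < N3- (isoelectronic, higher Z=8 is smaller); N3- < P3- (same group, period 2 vs 3).
So the order is Si4+ < Al3+ < Mg2+ < Na+ < F- < O2- < N3- < P3-; the 2nd-largest ion is N3-.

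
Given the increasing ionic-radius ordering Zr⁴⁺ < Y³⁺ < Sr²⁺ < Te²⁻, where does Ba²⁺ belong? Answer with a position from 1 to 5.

4

Electron counts and nuclear charges: Zr⁴⁺ (Z=40, 36 e⁻), Y³⁺ (Z=39, 36 e⁻), Sr²⁺ (Z=38, 36 e⁻), Ba²⁺ (Z=56, 54 e⁻), Te²⁻ (Z=52, 54 e⁻). Zr⁴⁺ < Y³⁺ (both 36 e⁻, Z=40>39); Y³⁺ < Sr²⁺ (isoelectronic, higher Z=39 is smaller); Sr²⁺ < Ba²⁺ (same group, 1 shell fewer); Ba²⁺ < Te²⁻ (isoelectronic, higher Z=56 is smaller).
Merged order: Zr⁴⁺ < Y³⁺ < Sr²⁺ < Ba²⁺ < Te²⁻ — Ba²⁺ is number 4.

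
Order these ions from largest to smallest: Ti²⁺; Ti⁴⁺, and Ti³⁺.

Same element, different charge: the more highly charged cation has fewer electrons and a greater effective nuclear charge per electron, making Ti⁴⁺ the smallest.

Ti²⁺ > Ti³⁺ > Ti⁴⁺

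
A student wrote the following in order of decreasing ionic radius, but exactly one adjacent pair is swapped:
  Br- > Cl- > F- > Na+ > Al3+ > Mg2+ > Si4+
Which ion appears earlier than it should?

The pair Al3+, Mg2+ is the wrong way round — Al3+ and Mg2+ share 10 electrons; the higher nuclear charge on Al (Z=13) contracts it more, so Al3+ < Mg2+. All other adjacent pairs agree with periodic trends, so Al3+ is the misplaced ion.

Al3+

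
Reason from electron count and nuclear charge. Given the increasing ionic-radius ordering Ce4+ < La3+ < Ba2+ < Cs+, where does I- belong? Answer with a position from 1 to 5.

5

Each ion has 54 electrons. The ranking follows nuclear charge in reverse — greater Z gives a smaller radius. Ce4+ (Z=58), La3+ (Z=57), Ba2+ (Z=56), Cs+ (Z=55), I- (Z=53).
The complete sequence is Ce4+ < La3+ < Ba2+ < Cs+ < I-. I- sits at position 5.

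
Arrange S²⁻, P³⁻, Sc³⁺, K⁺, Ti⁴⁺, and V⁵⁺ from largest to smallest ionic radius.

P³⁻ > S²⁻ > K⁺ > Sc³⁺ > Ti⁴⁺ > V⁵⁺

All of these have 18 electrons (isoelectronic). With the same electron cloud, the ion with the most protons pulls it in tightest. Nuclear charges: V⁵⁺ (Z=23), Ti⁴⁺ (Z=22), Sc³⁺ (Z=21), K⁺ (Z=19), S²⁻ (Z=16), P³⁻ (Z=15). Highest Z is smallest.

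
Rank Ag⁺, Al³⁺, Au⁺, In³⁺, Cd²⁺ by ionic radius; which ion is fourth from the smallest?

Electron counts and nuclear charges: Al³⁺ (Z=13, 10 e⁻), In³⁺ (Z=49, 46 e⁻), Cd²⁺ (Z=48, 46 e⁻), Ag⁺ (Z=47, 46 e⁻), Au⁺ (Z=79, 78 e⁻). Al³⁺ < In³⁺ (same group, period 3 vs 5); In³⁺ < Cd²⁺ (isoelectronic, higher Z=49 is smaller); Cd²⁺ < Ag⁺ (isoelectronic, higher Z=48 is smaller); Ag⁺ < Au⁺ (same group, period 5 vs 6).
That gives Al³⁺ < In³⁺ < Cd²⁺ < Ag⁺ < Au⁺. From the smallest end, number 4 is Ag⁺.

Ag⁺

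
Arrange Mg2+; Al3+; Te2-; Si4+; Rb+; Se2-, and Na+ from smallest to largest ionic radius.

First list Z and electron count for each: Si4+ has 10 e⁻ (Z=14), Al3+ has 10 e⁻ (Z=13), Mg2+ has 10 e⁻ (Z=12), Na+ has 10 e⁻ (Z=11), Rb+ has 36 e⁻ (Z=37), Se2- has 36 e⁻ (Z=34), Te2- has 54 e⁻ (Z=52). Si4+ < Al3+ (both 10 e⁻, Z=14>13); Al3+ < Mg2+ (isoelectronic, higher Z=13 is smaller); Mg2+ < Na+ (isoelectronic, higher Z=12 is smaller); Na+ < Rb+ (same group, 2 shells fewer); Rb+ < Se2- (isoelectronic, higher Z=37 is smaller); Se2- < Te2- (same group, 1 shell fewer).

Si4+ < Al3+ < Mg2+ < Na+ < Rb+ < Se2- < Te2-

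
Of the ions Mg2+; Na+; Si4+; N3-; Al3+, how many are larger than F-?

1

Each ion has 10 electrons. The ranking follows nuclear charge in reverse — greater Z gives a smaller radius. Si4+ (Z=14), Al3+ (Z=13), Mg2+ (Z=12), Na+ (Z=11), F- (Z=9), N3- (Z=7).
Overall: Si4+ < Al3+ < Mg2+ < Na+ < F- < N3-. F- has 4 below it and 1 above. Count: 1.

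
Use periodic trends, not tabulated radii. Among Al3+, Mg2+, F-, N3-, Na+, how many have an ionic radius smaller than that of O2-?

4

Each ion has 10 electrons. The ranking follows nuclear charge in reverse — greater Z gives a smaller radius. Al3+ (Z=13), Mg2+ (Z=12), Na+ (Z=11), F- (Z=9), O2- (Z=8), N3- (Z=7).
Placing each against O2-: smaller — Al3+, Mg2+, Na+, F-; larger — N3-. Count: 4.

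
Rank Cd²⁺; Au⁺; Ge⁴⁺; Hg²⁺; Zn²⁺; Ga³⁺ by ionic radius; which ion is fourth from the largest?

First list Z and electron count for each: Ge⁴⁺ (Z=32, 28 e⁻), Ga³⁺ (Z=31, 28 e⁻), Zn²⁺ (Z=30, 28 e⁻), Cd²⁺ (Z=48, 46 e⁻), Hg²⁺ (Z=80, 78 e⁻), Au⁺ (Z=79, 78 e⁻). Ge⁴⁺ < Ga³⁺ (both 28 e⁻, Z=32>31); Ga³⁺ < Zn²⁺ (both 28 e⁻, Z=31>30); Zn²⁺ < Cd²⁺ (same group, period 4 vs 5); Cd²⁺ < Hg²⁺ (same group, 1 shell fewer); Hg²⁺ < Au⁺ (both 78 e⁻, Z=80>79).
That gives Ge⁴⁺ < Ga³⁺ < Zn²⁺ < Cd²⁺ < Hg²⁺ < Au⁺. From the largest end, number 4 is Zn²⁺.

Zn²⁺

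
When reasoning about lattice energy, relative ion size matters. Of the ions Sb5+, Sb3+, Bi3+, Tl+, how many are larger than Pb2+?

1

Work out protons and electrons: Sb5+ (Z=51, 46 e⁻), Sb3+ (Z=51, 48 e⁻), Bi3+ (Z=83, 80 e⁻), Pb2+ (Z=82, 80 e⁻), Tl+ (Z=81, 80 e⁻). Sb5+ < Sb3+ (same element, +5 vs +3); Sb3+ < Bi3+ (same group, period 5 vs 6); Bi3+ < Pb2+ (isoelectronic, higher Z=83 is smaller); Pb2+ < Tl+ (isoelectronic, higher Z=82 is smaller).
Ordering all of them (including Pb2+) by radius gives Sb5+ < Sb3+ < Bi3+ < Pb2+ < Tl+. That's 1.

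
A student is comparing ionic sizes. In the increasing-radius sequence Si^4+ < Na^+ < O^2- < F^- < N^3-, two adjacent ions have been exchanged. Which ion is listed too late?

F^-

Compare adjacent ions: they are isoelectronic (10 e⁻) and F has more protons than O (9 vs 8), making F^- smaller — yet in this increasing list O^2- sits before F^-. Nothing else is reversed, so F^- should move one place to the left.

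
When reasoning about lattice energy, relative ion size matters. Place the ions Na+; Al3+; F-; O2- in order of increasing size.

All of these have 10 electrons (isoelectronic). With the same electron cloud, the ion with the most protons pulls it in tightest. Nuclear charges: Al3+ (Z=13), Na+ (Z=11), F- (Z=9), O2- (Z=8). Highest Z is smallest.

Al3+ < Na+ < F- < O2-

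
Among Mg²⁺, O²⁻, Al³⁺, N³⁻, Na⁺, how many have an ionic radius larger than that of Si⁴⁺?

All of these have 10 electrons (isoelectronic). With the same electron cloud, the ion with the most protons pulls it in tightest. Nuclear charges: Si⁴⁺ (Z=14), Al³⁺ (Z=13), Mg²⁺ (Z=12), Na⁺ (Z=11), O²⁻ (Z=8), N³⁻ (Z=7). Highest Z is smallest.
Relative to Si⁴⁺, the ions that are larger are Al³⁺, Mg²⁺, Na⁺, O²⁻, N³⁻. Count: 5.

5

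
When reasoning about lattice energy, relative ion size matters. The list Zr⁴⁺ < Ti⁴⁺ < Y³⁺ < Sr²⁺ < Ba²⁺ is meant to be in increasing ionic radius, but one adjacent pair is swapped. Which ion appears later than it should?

Ti⁴⁺

Check each adjacent pair. Zr⁴⁺ and Ti⁴⁺ are reversed: Ti⁴⁺ and Zr⁴⁺ are in one column with the same charge; the lighter period-4 ion has one fewer shell and is smaller. No other neighbouring pair contradicts the periodic trends, so Ti⁴⁺ is the ion listed too late.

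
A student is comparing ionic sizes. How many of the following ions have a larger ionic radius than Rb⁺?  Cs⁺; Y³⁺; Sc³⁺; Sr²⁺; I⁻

2

Work out protons and electrons: Sc³⁺ has 18 e⁻ (Z=21), Y³⁺ has 36 e⁻ (Z=39), Sr²⁺ has 36 e⁻ (Z=38), Rb⁺ has 36 e⁻ (Z=37), Cs⁺ has 54 e⁻ (Z=55), I⁻ has 54 e⁻ (Z=53). Sc³⁺ < Y³⁺ (same group, 1 shell fewer); Y³⁺ < Sr²⁺ (both 36 e⁻, Z=39>38); Sr²⁺ < Rb⁺ (isoelectronic, higher Z=38 is smaller); Rb⁺ < Cs⁺ (same group, period 5 vs 6); Cs⁺ < I⁻ (both 54 e⁻, Z=55>53).
Ordering all of them (including Rb⁺) by radius gives Sc³⁺ < Y³⁺ < Sr²⁺ < Rb⁺ < Cs⁺ < I⁻. That's 2.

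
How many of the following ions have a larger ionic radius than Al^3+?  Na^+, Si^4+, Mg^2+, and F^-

Each ion has 10 electrons. The ranking follows nuclear charge in reverse — greater Z gives a smaller radius. Si^4+ (Z=14), Al^3+ (Z=13), Mg^2+ (Z=12), Na^+ (Z=11), F^- (Z=9).
Placing each against Al^3+: smaller — Si^4+; larger — Mg^2+, Na^+, F^-. So 3 are larger.

3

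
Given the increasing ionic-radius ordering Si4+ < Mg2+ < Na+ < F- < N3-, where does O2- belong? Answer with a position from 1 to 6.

All of these have 10 electrons (isoelectronic). With the same electron cloud, the ion with the most protons pulls it in tightest. Nuclear charges: Si4+ (Z=14), Mg2+ (Z=12), Na+ (Z=11), F- (Z=9), O2- (Z=8), N3- (Z=7). Highest Z is smallest.
Merged order: Si4+ < Mg2+ < Na+ < F- < O2- < N3- — O2- is number 5.

5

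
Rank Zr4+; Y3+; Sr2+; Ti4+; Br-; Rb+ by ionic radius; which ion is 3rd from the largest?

Ti4+ (Z=22, 18 e⁻), Zr4+ (Z=40, 36 e⁻), Y3+ (Z=39, 36 e⁻), Sr2+ (Z=38, 36 e⁻), Rb+ (Z=37, 36 e⁻), Br- (Z=35, 36 e⁻). Ti4+ < Zr4+ (same group, 1 shell fewer); Zr4+ < Y3+ (both 36 e⁻, Z=40>39); Y3+ < Sr2+ (isoelectronic, higher Z=39 is smaller); Sr2+ < Rb+ (isoelectronic, higher Z=38 is smaller); Rb+ < Br- (isoelectronic, higher Z=37 is smaller).
So the order is Ti4+ < Zr4+ < Y3+ < Sr2+ < Rb+ < Br-; the 3rd-largest ion is Sr2+.

Sr2+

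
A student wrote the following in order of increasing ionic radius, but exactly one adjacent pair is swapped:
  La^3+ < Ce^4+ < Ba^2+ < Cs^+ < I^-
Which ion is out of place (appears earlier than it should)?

La^3+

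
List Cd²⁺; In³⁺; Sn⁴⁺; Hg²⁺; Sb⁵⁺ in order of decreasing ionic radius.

Hg²⁺ > Cd²⁺ > In³⁺ > Sn⁴⁺ > Sb⁵⁺

Work out protons and electrons: Sb⁵⁺ has 46 e⁻ (Z=51), Sn⁴⁺ has 46 e⁻ (Z=50), In³⁺ has 46 e⁻ (Z=49), Cd²⁺ has 46 e⁻ (Z=48), Hg²⁺ has 78 e⁻ (Z=80). Sb⁵⁺ < Sn⁴⁺ (isoelectronic, higher Z=51 is smaller); Sn⁴⁺ < In³⁺ (both 46 e⁻, Z=50>49); In³⁺ < Cd²⁺ (both 46 e⁻, Z=49>48); Cd²⁺ < Hg²⁺ (same group, period 5 vs 6).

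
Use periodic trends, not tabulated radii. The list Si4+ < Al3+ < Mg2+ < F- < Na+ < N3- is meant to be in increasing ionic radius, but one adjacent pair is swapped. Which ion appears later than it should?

Check each adjacent pair. F- and Na+ are reversed: both have 10 electrons but Z(Na)=11 > Z(F)=9, so Na+ should be the smaller of the two. No other neighbouring pair contradicts the periodic trends, so Na+ is the ion listed too late.

Na+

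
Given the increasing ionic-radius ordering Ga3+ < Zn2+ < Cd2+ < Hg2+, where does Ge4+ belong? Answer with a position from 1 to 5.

First list Z and electron count for each: Ge4+ has 28 e⁻ (Z=32), Ga3+ has 28 e⁻ (Z=31), Zn2+ has 28 e⁻ (Z=30), Cd2+ has 46 e⁻ (Z=48), Hg2+ has 78 e⁻ (Z=80). Ge4+ < Ga3+ (both 28 e⁻, Z=32>31); Ga3+ < Zn2+ (both 28 e⁻, Z=31>30); Zn2+ < Cd2+ (same group, 1 shell fewer); Cd2+ < Hg2+ (same group, 1 shell fewer).
Putting Ge4+ in gives Ge4+ < Ga3+ < Zn2+ < Cd2+ < Hg2+; it lands at slot 1.

1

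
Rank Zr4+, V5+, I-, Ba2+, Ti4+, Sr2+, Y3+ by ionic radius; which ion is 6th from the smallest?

Ba2+

First list Z and electron count for each: V5+ has 18 e⁻ (Z=23), Ti4+ has 18 e⁻ (Z=22), Zr4+ has 36 e⁻ (Z=40), Y3+ has 36 e⁻ (Z=39), Sr2+ has 36 e⁻ (Z=38), Ba2+ has 54 e⁻ (Z=56), I- has 54 e⁻ (Z=53). V5+ < Ti4+ (isoelectronic, higher Z=23 is smaller); Ti4+ < Zr4+ (same group, 1 shell fewer); Zr4+ < Y3+ (both 36 e⁻, Z=40>39); Y3+ < Sr2+ (isoelectronic, higher Z=39 is smaller); Sr2+ < Ba2+ (same group, period 5 vs 6); Ba2+ < I- (isoelectronic, higher Z=56 is smaller).
That gives V5+ < Ti4+ < Zr4+ < Y3+ < Sr2+ < Ba2+ < I-. From the smallest end, number 6 is Ba2+.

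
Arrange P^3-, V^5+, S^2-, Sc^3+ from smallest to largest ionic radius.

V^5+ < Sc^3+ < S^2- < P^3-

These species are isoelectronic with 18 electrons. The only difference is the number of protons: V^5+ (Z=23), Sc^3+ (Z=21), S^2- (Z=16), P^3- (Z=15). The strongest nuclear pull (V^5+) gives the smallest ion.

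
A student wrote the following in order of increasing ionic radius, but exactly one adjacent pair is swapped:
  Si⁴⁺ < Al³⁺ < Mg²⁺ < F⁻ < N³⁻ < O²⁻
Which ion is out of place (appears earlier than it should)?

N³⁻

Check each adjacent pair. N³⁻ and O²⁻ are reversed: both have 10 electrons but Z(O)=8 > Z(N)=7, so O²⁻ should be the smaller of the two. No other neighbouring pair contradicts the periodic trends, so N³⁻ is the ion listed too early.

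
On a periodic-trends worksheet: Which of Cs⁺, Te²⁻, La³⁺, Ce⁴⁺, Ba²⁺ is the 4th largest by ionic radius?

La³⁺

Each ion has 54 electrons. The ranking follows nuclear charge in reverse — greater Z gives a smaller radius. Ce⁴⁺ (Z=58), La³⁺ (Z=57), Ba²⁺ (Z=56), Cs⁺ (Z=55), Te²⁻ (Z=52).
Full ascending order: Ce⁴⁺ < La³⁺ < Ba²⁺ < Cs⁺ < Te²⁻. Counting from the largest, position 4 is La³⁺.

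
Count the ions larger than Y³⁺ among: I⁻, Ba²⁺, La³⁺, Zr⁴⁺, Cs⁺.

4

Tabulating Z and e⁻: Zr⁴⁺: 36 e⁻, Z=40, Y³⁺: 36 e⁻, Z=39, La³⁺: 54 e⁻, Z=57, Ba²⁺: 54 e⁻, Z=56, Cs⁺: 54 e⁻, Z=55, I⁻: 54 e⁻, Z=53. Zr⁴⁺ < Y³⁺ (isoelectronic, higher Z=40 is smaller); Y³⁺ < La³⁺ (same group, period 5 vs 6); La³⁺ < Ba²⁺ (both 54 e⁻, Z=57>56); Ba²⁺ < Cs⁺ (isoelectronic, higher Z=56 is smaller); Cs⁺ < I⁻ (isoelectronic, higher Z=55 is smaller).
Ordering all of them (including Y³⁺) by radius gives Zr⁴⁺ < Y³⁺ < La³⁺ < Ba²⁺ < Cs⁺ < I⁻. So 4 are larger.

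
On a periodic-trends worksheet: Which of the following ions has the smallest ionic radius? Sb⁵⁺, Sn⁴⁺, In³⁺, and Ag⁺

Sb⁵⁺

All of these have 46 electrons (isoelectronic). With the same electron cloud, the ion with the most protons pulls it in tightest. Nuclear charges: Sb⁵⁺ (Z=51), Sn⁴⁺ (Z=50), In³⁺ (Z=49), Ag⁺ (Z=47). Highest Z is smallest.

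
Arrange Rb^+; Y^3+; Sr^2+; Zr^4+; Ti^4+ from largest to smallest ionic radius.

Tabulating Z and e⁻: Ti^4+ has 18 e⁻ (Z=22), Zr^4+ has 36 e⁻ (Z=40), Y^3+ has 36 e⁻ (Z=39), Sr^2+ has 36 e⁻ (Z=38), Rb^+ has 36 e⁻ (Z=37). Ti^4+ < Zr^4+ (same group, period 4 vs 5); Zr^4+ < Y^3+ (isoelectronic, higher Z=40 is smaller); Y^3+ < Sr^2+ (both 36 e⁻, Z=39>38); Sr^2+ < Rb^+ (isoelectronic, higher Z=38 is smaller).

Rb^+ > Sr^2+ > Y^3+ > Zr^4+ > Ti^4+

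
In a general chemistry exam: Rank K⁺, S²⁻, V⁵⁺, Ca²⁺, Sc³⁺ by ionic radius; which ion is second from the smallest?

Sc³⁺

These species are isoelectronic with 18 electrons. The only difference is the number of protons: V⁵⁺ (Z=23), Sc³⁺ (Z=21), Ca²⁺ (Z=20), K⁺ (Z=19), S²⁻ (Z=16). The strongest nuclear pull (V⁵⁺) gives the smallest ion.
Ordering: V⁵⁺ < Sc³⁺ < Ca²⁺ < K⁺ < S²⁻. The second smallest is Sc³⁺.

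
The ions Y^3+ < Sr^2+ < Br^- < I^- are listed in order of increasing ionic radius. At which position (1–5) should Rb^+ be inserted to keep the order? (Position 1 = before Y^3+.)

3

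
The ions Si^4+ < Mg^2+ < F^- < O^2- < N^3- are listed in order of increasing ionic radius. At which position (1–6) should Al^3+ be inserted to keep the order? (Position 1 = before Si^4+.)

Isoelectronic series (10 e⁻ each). Size is set by nuclear charge: more protons means a smaller ion. Si^4+ (Z=14), Al^3+ (Z=13), Mg^2+ (Z=12), F^- (Z=9), O^2- (Z=8), N^3- (Z=7).
The complete sequence is Si^4+ < Al^3+ < Mg^2+ < F^- < O^2- < N^3-. Al^3+ sits at position 2.

2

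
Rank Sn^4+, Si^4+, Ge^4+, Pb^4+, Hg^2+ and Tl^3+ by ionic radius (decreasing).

Electron counts and nuclear charges: Si^4+ has 10 e⁻ (Z=14), Ge^4+ has 28 e⁻ (Z=32), Sn^4+ has 46 e⁻ (Z=50), Pb^4+ has 78 e⁻ (Z=82), Tl^3+ has 78 e⁻ (Z=81), Hg^2+ has 78 e⁻ (Z=80). Si^4+ < Ge^4+ (same group, 1 shell fewer); Ge^4+ < Sn^4+ (same group, 1 shell fewer); Sn^4+ < Pb^4+ (same group, period 5 vs 6); Pb^4+ < Tl^3+ (isoelectronic, higher Z=82 is smaller); Tl^3+ < Hg^2+ (both 78 e⁻, Z=81>80).

Hg^2+ > Tl^3+ > Pb^4+ > Sn^4+ > Ge^4+ > Si^4+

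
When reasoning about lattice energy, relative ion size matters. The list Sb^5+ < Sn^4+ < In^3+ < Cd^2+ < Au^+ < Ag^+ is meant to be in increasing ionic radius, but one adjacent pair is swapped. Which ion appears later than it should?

Compare adjacent ions: both in group 11 with the same charge; Ag^+ (period 5) has the smaller radius — yet in this increasing list Au^+ sits before Ag^+. Nothing else is reversed, so Ag^+ should move one place to the left.

Ag^+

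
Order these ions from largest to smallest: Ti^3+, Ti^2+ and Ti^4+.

Ti^2+ > Ti^3+ > Ti^4+

For a single element, ionic radius drops as positive charge rises — Ti^4+ < Ti^2+.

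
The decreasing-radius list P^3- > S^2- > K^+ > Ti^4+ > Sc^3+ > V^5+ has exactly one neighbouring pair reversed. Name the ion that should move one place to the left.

Sc^3+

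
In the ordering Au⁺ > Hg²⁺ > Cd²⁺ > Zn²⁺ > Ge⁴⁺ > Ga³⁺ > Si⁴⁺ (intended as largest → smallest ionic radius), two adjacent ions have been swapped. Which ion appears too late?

Ga³⁺

Scanning neighbour by neighbour, only Ge⁴⁺/Ga³⁺ violates a trend: Ge⁴⁺ and Ga³⁺ share 28 electrons; the higher nuclear charge on Ge (Z=32) contracts it more, so Ge⁴⁺ < Ga³⁺. That makes Ga³⁺ the one sitting a position late relative to where it belongs.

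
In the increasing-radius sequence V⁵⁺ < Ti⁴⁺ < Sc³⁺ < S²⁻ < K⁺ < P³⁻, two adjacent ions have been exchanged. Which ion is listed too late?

K⁺

The pair S²⁻, K⁺ is the wrong way round — both have 18 electrons but Z(K)=19 > Z(S)=16, so K⁺ should be the smaller of the two. All other adjacent pairs agree with periodic trends, so K⁺ is the misplaced ion.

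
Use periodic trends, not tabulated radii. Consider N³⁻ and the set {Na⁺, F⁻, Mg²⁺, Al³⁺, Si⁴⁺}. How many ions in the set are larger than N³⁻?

0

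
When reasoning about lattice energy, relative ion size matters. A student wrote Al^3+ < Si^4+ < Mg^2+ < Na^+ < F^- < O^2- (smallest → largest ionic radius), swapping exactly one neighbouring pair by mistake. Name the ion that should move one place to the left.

Scanning neighbour by neighbour, only Al^3+/Si^4+ violates a trend: both have 10 electrons but Z(Si)=14 > Z(Al)=13, so Si^4+ should be the smaller of the two. That makes Si^4+ the one sitting a position late relative to where it belongs.

Si^4+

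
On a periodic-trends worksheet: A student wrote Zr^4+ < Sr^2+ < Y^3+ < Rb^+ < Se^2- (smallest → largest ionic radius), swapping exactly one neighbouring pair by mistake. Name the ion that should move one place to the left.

Y^3+

Check each adjacent pair. Sr^2+ and Y^3+ are reversed: Y^3+ and Sr^2+ share 36 electrons; the higher nuclear charge on Y (Z=39) contracts it more, so Y^3+ < Sr^2+. No other neighbouring pair contradicts the periodic trends, so Y^3+ is the ion listed too late.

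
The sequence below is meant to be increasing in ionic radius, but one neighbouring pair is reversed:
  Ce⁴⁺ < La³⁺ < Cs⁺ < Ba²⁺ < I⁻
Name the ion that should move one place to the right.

Cs⁺

Scanning neighbour by neighbour, only Cs⁺/Ba²⁺ violates a trend: Ba²⁺ and Cs⁺ share 54 electrons; the higher nuclear charge on Ba (Z=56) contracts it more, so Ba²⁺ < Cs⁺. That makes Cs⁺ the one sitting a position early relative to where it belongs.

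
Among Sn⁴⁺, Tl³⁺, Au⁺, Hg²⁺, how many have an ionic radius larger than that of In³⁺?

Sn⁴⁺ (Z=50, 46 e⁻), In³⁺ (Z=49, 46 e⁻), Tl³⁺ (Z=81, 78 e⁻), Hg²⁺ (Z=80, 78 e⁻), Au⁺ (Z=79, 78 e⁻). Sn⁴⁺ < In³⁺ (isoelectronic, higher Z=50 is smaller); In³⁺ < Tl³⁺ (same group, 1 shell fewer); Tl³⁺ < Hg²⁺ (both 78 e⁻, Z=81>80); Hg²⁺ < Au⁺ (isoelectronic, higher Z=80 is smaller).
Relative to In³⁺, the ions that are larger are Tl³⁺, Hg²⁺, Au⁺. That's 3.

3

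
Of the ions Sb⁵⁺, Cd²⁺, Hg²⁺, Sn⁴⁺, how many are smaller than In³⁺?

Electron counts and nuclear charges: Sb⁵⁺ (Z=51, 46 e⁻), Sn⁴⁺ (Z=50, 46 e⁻), In³⁺ (Z=49, 46 e⁻), Cd²⁺ (Z=48, 46 e⁻), Hg²⁺ (Z=80, 78 e⁻). Sb⁵⁺ < Sn⁴⁺ (isoelectronic, higher Z=51 is smaller); Sn⁴⁺ < In³⁺ (isoelectronic, higher Z=50 is smaller); In³⁺ < Cd²⁺ (both 46 e⁻, Z=49>48); Cd²⁺ < Hg²⁺ (same group, 1 shell fewer).
Placing each against In³⁺: smaller — Sb⁵⁺, Sn⁴⁺; larger — Cd²⁺, Hg²⁺. That's 2.

2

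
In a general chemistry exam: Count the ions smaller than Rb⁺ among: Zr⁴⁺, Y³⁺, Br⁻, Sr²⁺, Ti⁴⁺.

First list Z and electron count for each: Ti⁴⁺ (Z=22, 18 e⁻), Zr⁴⁺ (Z=40, 36 e⁻), Y³⁺ (Z=39, 36 e⁻), Sr²⁺ (Z=38, 36 e⁻), Rb⁺ (Z=37, 36 e⁻), Br⁻ (Z=35, 36 e⁻). Ti⁴⁺ < Zr⁴⁺ (same group, period 4 vs 5); Zr⁴⁺ < Y³⁺ (both 36 e⁻, Z=40>39); Y³⁺ < Sr²⁺ (isoelectronic, higher Z=39 is smaller); Sr²⁺ < Rb⁺ (both 36 e⁻, Z=38>37); Rb⁺ < Br⁻ (isoelectronic, higher Z=37 is smaller).
Ordering all of them (including Rb⁺) by radius gives Ti⁴⁺ < Zr⁴⁺ < Y³⁺ < Sr²⁺ < Rb⁺ < Br⁻. Count: 4.

4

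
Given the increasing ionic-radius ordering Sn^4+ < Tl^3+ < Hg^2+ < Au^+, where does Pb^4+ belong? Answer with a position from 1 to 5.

2

First list Z and electron count for each: Sn^4+ (Z=50, 46 e⁻), Pb^4+ (Z=82, 78 e⁻), Tl^3+ (Z=81, 78 e⁻), Hg^2+ (Z=80, 78 e⁻), Au^+ (Z=79, 78 e⁻). Sn^4+ < Pb^4+ (same group, 1 shell fewer); Pb^4+ < Tl^3+ (isoelectronic, higher Z=82 is smaller); Tl^3+ < Hg^2+ (both 78 e⁻, Z=81>80); Hg^2+ < Au^+ (isoelectronic, higher Z=80 is smaller).
The complete sequence is Sn^4+ < Pb^4+ < Tl^3+ < Hg^2+ < Au^+. Pb^4+ sits at position 2.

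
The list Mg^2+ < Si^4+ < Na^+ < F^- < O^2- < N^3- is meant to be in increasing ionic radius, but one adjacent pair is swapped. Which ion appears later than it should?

Si^4+

Scanning neighbour by neighbour, only Mg^2+/Si^4+ violates a trend: Si^4+ and Mg^2+ share 10 electrons; the higher nuclear charge on Si (Z=14) contracts it more, so Si^4+ < Mg^2+. That makes Si^4+ the one sitting a position late relative to where it belongs.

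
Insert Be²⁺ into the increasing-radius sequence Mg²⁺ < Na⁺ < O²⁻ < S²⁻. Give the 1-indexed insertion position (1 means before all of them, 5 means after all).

1

Tabulating Z and e⁻: Be²⁺: 2 e⁻, Z=4, Mg²⁺: 10 e⁻, Z=12, Na⁺: 10 e⁻, Z=11, O²⁻: 10 e⁻, Z=8, S²⁻: 18 e⁻, Z=16. Be²⁺ < Mg²⁺ (same group, period 2 vs 3); Mg²⁺ < Na⁺ (both 10 e⁻, Z=12>11); Na⁺ < O²⁻ (both 10 e⁻, Z=11>8); O²⁻ < S²⁻ (same group, 1 shell fewer).
The complete sequence is Be²⁺ < Mg²⁺ < Na⁺ < O²⁻ < S²⁻. Be²⁺ sits at position 1.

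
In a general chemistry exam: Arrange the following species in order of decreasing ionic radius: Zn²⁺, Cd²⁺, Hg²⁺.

Hg²⁺ > Cd²⁺ > Zn²⁺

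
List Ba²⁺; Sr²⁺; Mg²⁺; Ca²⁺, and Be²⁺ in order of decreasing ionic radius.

All are in the same group with charge +2. Radius grows down the group as n (the outermost shell) increases.

Ba²⁺ > Sr²⁺ > Ca²⁺ > Mg²⁺ > Be²⁺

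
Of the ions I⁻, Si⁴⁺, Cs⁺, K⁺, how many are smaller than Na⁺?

1

Work out protons and electrons: Si⁴⁺ (Z=14, 10 e⁻), Na⁺ (Z=11, 10 e⁻), K⁺ (Z=19, 18 e⁻), Cs⁺ (Z=55, 54 e⁻), I⁻ (Z=53, 54 e⁻). Si⁴⁺ < Na⁺ (isoelectronic, higher Z=14 is smaller); Na⁺ < K⁺ (same group, 1 shell fewer); K⁺ < Cs⁺ (same group, period 4 vs 6); Cs⁺ < I⁻ (isoelectronic, higher Z=55 is smaller).
Placing each against Na⁺: smaller — Si⁴⁺; larger — K⁺, Cs⁺, I⁻. So 1 is smaller.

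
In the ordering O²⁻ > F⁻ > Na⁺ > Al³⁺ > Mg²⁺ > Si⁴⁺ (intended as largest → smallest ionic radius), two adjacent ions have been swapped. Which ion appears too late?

Mg²⁺

Scanning neighbour by neighbour, only Al³⁺/Mg²⁺ violates a trend: both have 10 electrons but Z(Al)=13 > Z(Mg)=12, so Al³⁺ should be the smaller of the two. That makes Mg²⁺ the one sitting a position late relative to where it belongs.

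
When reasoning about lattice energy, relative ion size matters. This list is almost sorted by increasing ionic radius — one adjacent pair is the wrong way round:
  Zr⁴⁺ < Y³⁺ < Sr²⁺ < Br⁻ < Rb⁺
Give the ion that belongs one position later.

Scanning neighbour by neighbour, only Br⁻/Rb⁺ violates a trend: they are isoelectronic (36 e⁻) and Rb has more protons than Br (37 vs 35), making Rb⁺ smaller. That makes Br⁻ the one sitting a position early relative to where it belongs.

Br⁻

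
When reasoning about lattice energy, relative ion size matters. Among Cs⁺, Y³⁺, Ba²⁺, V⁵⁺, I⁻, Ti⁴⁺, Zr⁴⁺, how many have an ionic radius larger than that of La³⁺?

3

Work out protons and electrons: V⁵⁺ has 18 e⁻ (Z=23), Ti⁴⁺ has 18 e⁻ (Z=22), Zr⁴⁺ has 36 e⁻ (Z=40), Y³⁺ has 36 e⁻ (Z=39), La³⁺ has 54 e⁻ (Z=57), Ba²⁺ has 54 e⁻ (Z=56), Cs⁺ has 54 e⁻ (Z=55), I⁻ has 54 e⁻ (Z=53). V⁵⁺ < Ti⁴⁺ (isoelectronic, higher Z=23 is smaller); Ti⁴⁺ < Zr⁴⁺ (same group, period 4 vs 5); Zr⁴⁺ < Y³⁺ (isoelectronic, higher Z=40 is smaller); Y³⁺ < La³⁺ (same group, 1 shell fewer); La³⁺ < Ba²⁺ (isoelectronic, higher Z=57 is smaller); Ba²⁺ < Cs⁺ (both 54 e⁻, Z=56>55); Cs⁺ < I⁻ (both 54 e⁻, Z=55>53).
Relative to La³⁺, the ions that are larger are Ba²⁺, Cs⁺, I⁻. Count: 3.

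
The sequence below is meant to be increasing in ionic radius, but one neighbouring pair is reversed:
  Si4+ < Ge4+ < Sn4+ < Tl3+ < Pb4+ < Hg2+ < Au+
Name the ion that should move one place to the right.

Check each adjacent pair. Tl3+ and Pb4+ are reversed: Pb4+ and Tl3+ share 78 electrons; the higher nuclear charge on Pb (Z=82) contracts it more, so Pb4+ < Tl3+. No other neighbouring pair contradicts the periodic trends, so Tl3+ is the ion listed too early.

Tl3+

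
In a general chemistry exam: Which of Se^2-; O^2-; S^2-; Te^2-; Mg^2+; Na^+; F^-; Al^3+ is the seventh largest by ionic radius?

Mg^2+

Work out protons and electrons: Al^3+: 10 e⁻, Z=13, Mg^2+: 10 e⁻, Z=12, Na^+: 10 e⁻, Z=11, F^-: 10 e⁻, Z=9, O^2-: 10 e⁻, Z=8, S^2-: 18 e⁻, Z=16, Se^2-: 36 e⁻, Z=34, Te^2-: 54 e⁻, Z=52. Al^3+ < Mg^2+ (isoelectronic, higher Z=13 is smaller); Mg^2+ < Na^+ (both 10 e⁻, Z=12>11); Na^+ < F^- (both 10 e⁻, Z=11>9); F^- < O^2- (both 10 e⁻, Z=9>8); O^2- < S^2- (same group, 1 shell fewer); S^2- < Se^2- (same group, 1 shell fewer); Se^2- < Te^2- (same group, period 4 vs 5).
That gives Al^3+ < Mg^2+ < Na^+ < F^- < O^2- < S^2- < Se^2- < Te^2-. From the largest end, number 7 is Mg^2+.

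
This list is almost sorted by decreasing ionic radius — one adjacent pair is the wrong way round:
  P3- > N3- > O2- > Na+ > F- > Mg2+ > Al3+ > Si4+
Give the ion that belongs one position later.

Scanning neighbour by neighbour, only Na+/F- violates a trend: both have 10 electrons but Z(Na)=11 > Z(F)=9, so Na+ should be the smaller of the two. That makes Na+ the one sitting a position early relative to where it belongs.

Na+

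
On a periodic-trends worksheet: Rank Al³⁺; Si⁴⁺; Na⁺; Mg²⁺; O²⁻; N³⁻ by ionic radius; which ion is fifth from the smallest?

O²⁻

All of these have 10 electrons (isoelectronic). With the same electron cloud, the ion with the most protons pulls it in tightest. Nuclear charges: Si⁴⁺ (Z=14), Al³⁺ (Z=13), Mg²⁺ (Z=12), Na⁺ (Z=11), O²⁻ (Z=8), N³⁻ (Z=7). Highest Z is smallest.
That gives Si⁴⁺ < Al³⁺ < Mg²⁺ < Na⁺ < O²⁻ < N³⁻. From the smallest end, number 5 is O²⁻.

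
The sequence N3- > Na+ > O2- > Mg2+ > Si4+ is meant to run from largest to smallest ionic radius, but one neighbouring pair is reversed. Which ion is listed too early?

Na+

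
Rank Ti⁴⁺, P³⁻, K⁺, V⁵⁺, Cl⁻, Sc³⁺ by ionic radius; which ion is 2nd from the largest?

All of these have 18 electrons (isoelectronic). With the same electron cloud, the ion with the most protons pulls it in tightest. Nuclear charges: V⁵⁺ (Z=23), Ti⁴⁺ (Z=22), Sc³⁺ (Z=21), K⁺ (Z=19), Cl⁻ (Z=17), P³⁻ (Z=15). Highest Z is smallest.
So the order is V⁵⁺ < Ti⁴⁺ < Sc³⁺ < K⁺ < Cl⁻ < P³⁻; the 2nd-largest ion is Cl⁻.

Cl⁻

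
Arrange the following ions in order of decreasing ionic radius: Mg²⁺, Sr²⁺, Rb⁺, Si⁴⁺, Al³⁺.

Rb⁺ > Sr²⁺ > Mg²⁺ > Al³⁺ > Si⁴⁺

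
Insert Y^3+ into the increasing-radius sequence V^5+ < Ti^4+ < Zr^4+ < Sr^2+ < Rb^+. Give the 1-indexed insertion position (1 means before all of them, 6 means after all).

Tabulating Z and e⁻: V^5+ has 18 e⁻ (Z=23), Ti^4+ has 18 e⁻ (Z=22), Zr^4+ has 36 e⁻ (Z=40), Y^3+ has 36 e⁻ (Z=39), Sr^2+ has 36 e⁻ (Z=38), Rb^+ has 36 e⁻ (Z=37). V^5+ < Ti^4+ (isoelectronic, higher Z=23 is smaller); Ti^4+ < Zr^4+ (same group, period 4 vs 5); Zr^4+ < Y^3+ (isoelectronic, higher Z=40 is smaller); Y^3+ < Sr^2+ (isoelectronic, higher Z=39 is smaller); Sr^2+ < Rb^+ (both 36 e⁻, Z=38>37).
Putting Y^3+ in gives V^5+ < Ti^4+ < Zr^4+ < Y^3+ < Sr^2+ < Rb^+; it lands at slot 4.

4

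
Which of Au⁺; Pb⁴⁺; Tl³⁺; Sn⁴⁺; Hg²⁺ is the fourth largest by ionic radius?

Electron counts and nuclear charges: Sn⁴⁺: 46 e⁻, Z=50, Pb⁴⁺: 78 e⁻, Z=82, Tl³⁺: 78 e⁻, Z=81, Hg²⁺: 78 e⁻, Z=80, Au⁺: 78 e⁻, Z=79. Sn⁴⁺ < Pb⁴⁺ (same group, 1 shell fewer); Pb⁴⁺ < Tl³⁺ (both 78 e⁻, Z=82>81); Tl³⁺ < Hg²⁺ (isoelectronic, higher Z=81 is smaller); Hg²⁺ < Au⁺ (both 78 e⁻, Z=80>79).
That gives Sn⁴⁺ < Pb⁴⁺ < Tl³⁺ < Hg²⁺ < Au⁺. From the largest end, number 4 is Pb⁴⁺.

Pb⁴⁺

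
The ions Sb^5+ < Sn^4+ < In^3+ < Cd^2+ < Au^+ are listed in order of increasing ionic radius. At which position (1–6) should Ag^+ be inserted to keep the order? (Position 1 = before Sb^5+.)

5

Tabulating Z and e⁻: Sb^5+ has 46 e⁻ (Z=51), Sn^4+ has 46 e⁻ (Z=50), In^3+ has 46 e⁻ (Z=49), Cd^2+ has 46 e⁻ (Z=48), Ag^+ has 46 e⁻ (Z=47), Au^+ has 78 e⁻ (Z=79). Sb^5+ < Sn^4+ (both 46 e⁻, Z=51>50); Sn^4+ < In^3+ (both 46 e⁻, Z=50>49); In^3+ < Cd^2+ (isoelectronic, higher Z=49 is smaller); Cd^2+ < Ag^+ (both 46 e⁻, Z=48>47); Ag^+ < Au^+ (same group, 1 shell fewer).
Merged order: Sb^5+ < Sn^4+ < In^3+ < Cd^2+ < Ag^+ < Au^+ — Ag^+ is number 5.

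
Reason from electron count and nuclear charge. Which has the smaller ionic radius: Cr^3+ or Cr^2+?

Cr^3+

These are all Cr ions. Removing more electrons (higher positive charge) pulls the remaining electrons in closer, so Cr^3+ is smallest and Cr^2+ is largest.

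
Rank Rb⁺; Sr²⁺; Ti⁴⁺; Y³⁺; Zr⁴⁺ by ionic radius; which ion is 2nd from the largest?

Sr²⁺

Tabulating Z and e⁻: Ti⁴⁺: 18 e⁻, Z=22, Zr⁴⁺: 36 e⁻, Z=40, Y³⁺: 36 e⁻, Z=39, Sr²⁺: 36 e⁻, Z=38, Rb⁺: 36 e⁻, Z=37. Ti⁴⁺ < Zr⁴⁺ (same group, 1 shell fewer); Zr⁴⁺ < Y³⁺ (isoelectronic, higher Z=40 is smaller); Y³⁺ < Sr²⁺ (isoelectronic, higher Z=39 is smaller); Sr²⁺ < Rb⁺ (both 36 e⁻, Z=38>37).
Full ascending order: Ti⁴⁺ < Zr⁴⁺ < Y³⁺ < Sr²⁺ < Rb⁺. Counting from the largest, position 2 is Sr²⁺.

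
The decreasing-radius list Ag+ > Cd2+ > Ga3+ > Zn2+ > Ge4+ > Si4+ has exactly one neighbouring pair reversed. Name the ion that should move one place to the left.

The pair Ga3+, Zn2+ is the wrong way round — both have 28 electrons but Z(Ga)=31 > Z(Zn)=30, so Ga3+ should be the smaller of the two. All other adjacent pairs agree with periodic trends, so Zn2+ is the misplaced ion.

Zn2+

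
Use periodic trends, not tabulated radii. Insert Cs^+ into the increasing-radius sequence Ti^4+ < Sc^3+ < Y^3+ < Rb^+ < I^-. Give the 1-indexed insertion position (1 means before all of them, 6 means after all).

5

Ti^4+ (Z=22, 18 e⁻), Sc^3+ (Z=21, 18 e⁻), Y^3+ (Z=39, 36 e⁻), Rb^+ (Z=37, 36 e⁻), Cs^+ (Z=55, 54 e⁻), I^- (Z=53, 54 e⁻). Ti^4+ < Sc^3+ (isoelectronic, higher Z=22 is smaller); Sc^3+ < Y^3+ (same group, 1 shell fewer); Y^3+ < Rb^+ (isoelectronic, higher Z=39 is smaller); Rb^+ < Cs^+ (same group, 1 shell fewer); Cs^+ < I^- (both 54 e⁻, Z=55>53).
Merged order: Ti^4+ < Sc^3+ < Y^3+ < Rb^+ < Cs^+ < I^- — Cs^+ is number 5.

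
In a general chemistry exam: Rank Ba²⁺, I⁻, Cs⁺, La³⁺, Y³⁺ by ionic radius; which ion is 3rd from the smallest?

First list Z and electron count for each: Y³⁺: 36 e⁻, Z=39, La³⁺: 54 e⁻, Z=57, Ba²⁺: 54 e⁻, Z=56, Cs⁺: 54 e⁻, Z=55, I⁻: 54 e⁻, Z=53. Y³⁺ < La³⁺ (same group, 1 shell fewer); La³⁺ < Ba²⁺ (both 54 e⁻, Z=57>56); Ba²⁺ < Cs⁺ (isoelectronic, higher Z=56 is smaller); Cs⁺ < I⁻ (both 54 e⁻, Z=55>53).
That gives Y³⁺ < La³⁺ < Ba²⁺ < Cs⁺ < I⁻. From the smallest end, number 3 is Ba²⁺.

Ba²⁺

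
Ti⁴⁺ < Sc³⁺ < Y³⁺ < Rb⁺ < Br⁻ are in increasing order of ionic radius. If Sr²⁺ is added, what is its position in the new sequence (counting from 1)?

Electron counts and nuclear charges: Ti⁴⁺ (Z=22, 18 e⁻), Sc³⁺ (Z=21, 18 e⁻), Y³⁺ (Z=39, 36 e⁻), Sr²⁺ (Z=38, 36 e⁻), Rb⁺ (Z=37, 36 e⁻), Br⁻ (Z=35, 36 e⁻). Ti⁴⁺ < Sc³⁺ (both 18 e⁻, Z=22>21); Sc³⁺ < Y³⁺ (same group, period 4 vs 5); Y³⁺ < Sr²⁺ (both 36 e⁻, Z=39>38); Sr²⁺ < Rb⁺ (both 36 e⁻, Z=38>37); Rb⁺ < Br⁻ (isoelectronic, higher Z=37 is smaller).
The complete sequence is Ti⁴⁺ < Sc³⁺ < Y³⁺ < Sr²⁺ < Rb⁺ < Br⁻. Sr²⁺ sits at position 4.

4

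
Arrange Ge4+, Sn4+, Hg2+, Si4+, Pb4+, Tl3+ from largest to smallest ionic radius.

Tabulating Z and e⁻: Si4+ has 10 e⁻ (Z=14), Ge4+ has 28 e⁻ (Z=32), Sn4+ has 46 e⁻ (Z=50), Pb4+ has 78 e⁻ (Z=82), Tl3+ has 78 e⁻ (Z=81), Hg2+ has 78 e⁻ (Z=80). Si4+ < Ge4+ (same group, period 3 vs 4); Ge4+ < Sn4+ (same group, 1 shell fewer); Sn4+ < Pb4+ (same group, period 5 vs 6); Pb4+ < Tl3+ (both 78 e⁻, Z=82>81); Tl3+ < Hg2+ (isoelectronic, higher Z=81 is smaller).

Hg2+ > Tl3+ > Pb4+ > Sn4+ > Ge4+ > Si4+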